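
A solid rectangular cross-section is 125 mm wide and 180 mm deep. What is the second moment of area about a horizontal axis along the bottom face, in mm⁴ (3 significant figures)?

I_base ≈ 2.43 × 10⁸ mm⁴

The section: 125 × 180, A = 22 500 mm², y = 90 mm, Ī = 60 750 000 mm⁴.
Transfer it to the bottom edge using Ī + A·d² with d = y − 0:
  the section: d = 90 mm → contributes +243 000 000 mm⁴
Total I = 243 000 000 mm⁴.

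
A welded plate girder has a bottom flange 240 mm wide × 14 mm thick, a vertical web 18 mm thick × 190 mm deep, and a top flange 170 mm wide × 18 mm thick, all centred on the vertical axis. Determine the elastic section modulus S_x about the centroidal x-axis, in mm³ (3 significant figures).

Break the section into simple shapes (no overlaps), measuring from the bottom-left corner of the bounding box.
Bottom plate: 240 × 14, A = 3 360 mm², y = 7 mm, Ī = 54 880 mm⁴.
Web plate: 18 × 190, A = 3 420 mm², y = 109 mm, Ī = 10 288 500 mm⁴.
Top plate: 170 × 18, A = 3 060 mm², y = 213 mm, Ī = 82 620 mm⁴.
Centroid: ȳ = ΣA·y / ΣA = 106.51 mm.
Transfer each piece to the centroidal x-axis using Ī + A·d² with d = y − 106.51:
  bottom plate: d = -99.512 mm → contributes +33 327 875 mm⁴
  web plate: d = 2.4878 mm → contributes +10 309 667 mm⁴
  top plate: d = 106.49 mm → contributes +34 781 957 mm⁴
Total I = 78 419 499 mm⁴.
Extreme fibre distance c = 115.49 mm; S = I/c = 679 028 mm³.

S_x ≈ 6.79 × 10⁵ mm³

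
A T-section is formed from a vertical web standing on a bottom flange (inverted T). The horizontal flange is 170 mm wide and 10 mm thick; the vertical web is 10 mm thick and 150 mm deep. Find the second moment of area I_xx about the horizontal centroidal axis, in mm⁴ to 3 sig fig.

Decompose the section into non-overlapping parts with the origin at the bottom-left of its bounding rectangle.
Flange: 170 × 10, A = 1 700 mm², y = 5 mm, Ī = 14 167 mm⁴.
Web: 10 × 150, A = 1 500 mm², y = 85 mm, Ī = 2 812 500 mm⁴.
Centroid: ȳ = ΣA·y / ΣA = 42.5 mm.
Transfer each piece to the horizontal centroidal axis using Ī + A·d² with d = y − 42.5:
  flange: d = -37.5 mm → contributes +2 404 792 mm⁴
  web: d = 42.5 mm → contributes +5 521 875 mm⁴
Total I = 7 926 667 mm⁴.

I_xx ≈ 7.93 × 10⁶ mm⁴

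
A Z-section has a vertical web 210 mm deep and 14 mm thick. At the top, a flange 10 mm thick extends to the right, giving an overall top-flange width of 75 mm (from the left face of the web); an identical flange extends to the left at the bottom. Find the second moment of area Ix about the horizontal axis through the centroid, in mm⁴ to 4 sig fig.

Split into non-overlapping primitives; take the origin at the lower-left of the bounding box.
Web: 14 × 210, A = 2 940 mm², y = 105 mm, Ī = 10 804 500 mm⁴.
Top flange (beyond web): 61 × 10, A = 610 mm², y = 205 mm, Ī = 5083.33 mm⁴.
Bottom flange (beyond web): 61 × 10, A = 610 mm², y = 5 mm, Ī = 5083.33 mm⁴.
Centroid: ȳ = ΣA·y / ΣA = 105 mm.
Transfer each piece to the horizontal axis through the centroid using Ī + A·d² with d = y − 105:
  web: d = 0 mm → contributes +10 804 500 mm⁴
  top flange (beyond web): d = 100 mm → contributes +6 105 083 mm⁴
  bottom flange (beyond web): d = -100 mm → contributes +6 105 083 mm⁴
Total I = 23 014 667 mm⁴.

Ix ≈ 2.301 × 10⁷ mm⁴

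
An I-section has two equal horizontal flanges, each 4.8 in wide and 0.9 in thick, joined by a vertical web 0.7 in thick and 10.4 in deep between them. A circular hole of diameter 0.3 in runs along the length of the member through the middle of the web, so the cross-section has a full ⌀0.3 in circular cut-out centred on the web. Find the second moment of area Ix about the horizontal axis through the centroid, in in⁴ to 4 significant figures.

Ix ≈ 342.0 in⁴

Split into non-overlapping primitives; take the origin at the lower-left of the bounding box.
Bottom flange: 4.8 × 0.9, A = 4.32 in², y = 0.45 in, Ī = 0.2916 in⁴.
Web: 0.7 × 10.4, A = 7.28 in², y = 6.1 in, Ī = 65.6171 in⁴.
Top flange: 4.8 × 0.9, A = 4.32 in², y = 11.75 in, Ī = 0.2916 in⁴.
Hole (subtracted): ⌀0.3, A = 0.0706858 in², y = 6.1 in, Ī = 0.000397608 in⁴.
By symmetry the centroid is at mid-height, ȳ = 6.1 in.
Transfer each piece to the horizontal axis through the centroid using Ī + A·d² with d = y − 6.1:
  bottom flange: d = -5.65 in → contributes +138.197 in⁴
  web: d = 0 in → contributes +65.6171 in⁴
  top flange: d = 5.65 in → contributes +138.197 in⁴
  hole: d = 0 in → contributes −0.000397608 in⁴
Total I = 342.01 in⁴.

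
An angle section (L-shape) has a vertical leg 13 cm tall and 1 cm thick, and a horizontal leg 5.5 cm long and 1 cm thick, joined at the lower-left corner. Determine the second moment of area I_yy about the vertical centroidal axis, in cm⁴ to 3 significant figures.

I_yy ≈ 34.0 cm⁴

Split into non-overlapping primitives; take the origin at the lower-left of the bounding box.
Vertical leg: 1 × 13, A = 13 cm², x = 0.5 cm, Ī = 1.0833 cm⁴.
Horizontal leg (remainder): 4.5 × 1, A = 4.5 cm², x = 3.25 cm, Ī = 7.5938 cm⁴.
Centroid: x̄ = ΣA·x / ΣA = 1.2071 cm.
Transfer each piece to the vertical centroidal axis using Ī + A·d² with d = x − 1.2071:
  vertical leg: d = -0.70714 cm → contributes +7.584 cm⁴
  horizontal leg (remainder): d = 2.0429 cm → contributes +26.373 cm⁴
Total I = 33.957 cm⁴.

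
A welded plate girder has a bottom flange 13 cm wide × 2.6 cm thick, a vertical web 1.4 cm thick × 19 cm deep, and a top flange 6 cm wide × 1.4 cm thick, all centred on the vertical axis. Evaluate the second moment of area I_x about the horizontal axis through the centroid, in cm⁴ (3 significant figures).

Break the section into simple shapes (no overlaps), measuring from the bottom-left corner of the bounding box.
Bottom plate: 13 × 2.6, A = 33.8 cm², y = 1.3 cm, Ī = 19.041 cm⁴.
Web plate: 1.4 × 19, A = 26.6 cm², y = 12.1 cm, Ī = 800.22 cm⁴.
Top plate: 6 × 1.4, A = 8.4 cm², y = 22.3 cm, Ī = 1.372 cm⁴.
Centroid: ȳ = ΣA·y / ΣA = 8.0395 cm.
Transfer each piece to the horizontal axis through the centroid using Ī + A·d² with d = y − 8.0395:
  bottom plate: d = -6.7395 cm → contributes +1554.3 cm⁴
  web plate: d = 4.0605 cm → contributes +1238.8 cm⁴
  top plate: d = 14.26 cm → contributes +1709.6 cm⁴
Total I = 4502.7 cm⁴.

I_x ≈ 4500 cm⁴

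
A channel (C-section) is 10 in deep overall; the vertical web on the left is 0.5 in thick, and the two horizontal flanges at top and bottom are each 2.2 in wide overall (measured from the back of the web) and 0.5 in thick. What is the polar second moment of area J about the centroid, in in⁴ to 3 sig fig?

J ≈ 82.1 in⁴

Decompose the section into non-overlapping parts with the origin at the bottom-left of its bounding rectangle.
Web: 0.5 × 10, A = 5 in², y = 5 in, Ī = 41.667 in⁴.
Top flange (beyond web): 1.7 × 0.5, A = 0.85 in², y = 9.75 in, Ī = 0.017708 in⁴.
Bottom flange (beyond web): 1.7 × 0.5, A = 0.85 in², y = 0.25 in, Ī = 0.017708 in⁴.
By symmetry the centroid is at mid-height, ȳ = 5 in.
Transfer each piece to the centroidal x-axis using Ī + A·d² with d = y − 5:
  web: d = 0 in → contributes +41.667 in⁴
  top flange (beyond web): d = 4.75 in → contributes +19.196 in⁴
  bottom flange (beyond web): d = -4.75 in → contributes +19.196 in⁴
Total I = 80.058 in⁴.
For the y-axis: x̄ = 0.5291 in.
Repeating about the centroidal y-axis gives I_y = 2.0487 in⁴.
Polar second moment: J = I_x + I_y = 82.107 in⁴.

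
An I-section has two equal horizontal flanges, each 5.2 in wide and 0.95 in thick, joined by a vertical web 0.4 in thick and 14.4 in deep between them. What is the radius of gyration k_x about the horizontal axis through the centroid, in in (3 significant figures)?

k_x ≈ 6.60 in

Treat the section as a set of non-overlapping primitives; coordinates are from the bounding-box lower-left.
Bottom flange: 5.2 × 0.95, A = 4.94 in², y = 0.475 in, Ī = 0.37153 in⁴.
Web: 0.4 × 14.4, A = 5.76 in², y = 8.15 in, Ī = 99.533 in⁴.
Top flange: 5.2 × 0.95, A = 4.94 in², y = 15.825 in, Ī = 0.37153 in⁴.
By symmetry the centroid is at mid-height, ȳ = 8.15 in.
Transfer each piece to the horizontal axis through the centroid using Ī + A·d² with d = y − 8.15:
  bottom flange: d = -7.675 in → contributes +291.37 in⁴
  web: d = 0 in → contributes +99.533 in⁴
  top flange: d = 7.675 in → contributes +291.37 in⁴
Total I = 682.26 in⁴.
Radius of gyration: k = √(I/A) = √(682.26 / 15.64) = 6.6048 in.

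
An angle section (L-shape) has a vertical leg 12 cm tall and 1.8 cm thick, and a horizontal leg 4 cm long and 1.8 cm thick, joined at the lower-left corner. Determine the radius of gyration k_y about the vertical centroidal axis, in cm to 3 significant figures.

k_y ≈ 0.902 cm

Split into non-overlapping primitives; take the origin at the lower-left of the bounding box.
Vertical leg: 1.8 × 12, A = 21.6 cm², x = 0.9 cm, Ī = 5.832 cm⁴.
Horizontal leg (remainder): 2.2 × 1.8, A = 3.96 cm², x = 2.9 cm, Ī = 1.5972 cm⁴.
Centroid: x̄ = ΣA·x / ΣA = 1.2099 cm.
Transfer each piece to the vertical centroidal axis using Ī + A·d² with d = x − 1.2099:
  vertical leg: d = -0.30986 cm → contributes +7.9059 cm⁴
  horizontal leg (remainder): d = 1.6901 cm → contributes +12.909 cm⁴
Total I = 20.815 cm⁴.
Radius of gyration: k = √(I/A) = √(20.815 / 25.56) = 0.90242 cm.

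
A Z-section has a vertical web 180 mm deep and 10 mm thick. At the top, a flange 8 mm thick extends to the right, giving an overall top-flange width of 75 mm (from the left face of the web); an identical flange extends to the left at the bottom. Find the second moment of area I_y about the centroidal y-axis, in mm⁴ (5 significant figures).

I_y ≈ 1.8437 × 10⁶ mm⁴

Treat the section as a set of non-overlapping primitives; coordinates are from the bounding-box lower-left.
Web: 10 × 180, A = 1 800 mm², x = 70 mm, Ī = 15 000 mm⁴.
Top flange (beyond web): 65 × 8, A = 520 mm², x = 107.5 mm, Ī = 183083.3 mm⁴.
Bottom flange (beyond web): 65 × 8, A = 520 mm², x = 32.5 mm, Ī = 183083.3 mm⁴.
Centroid: x̄ = ΣA·x / ΣA = 70 mm.
Transfer each piece to the centroidal y-axis using Ī + A·d² with d = x − 70:
  web: d = 0 mm → contributes +15 000 mm⁴
  top flange (beyond web): d = 37.5 mm → contributes +914333.3 mm⁴
  bottom flange (beyond web): d = -37.5 mm → contributes +914333.3 mm⁴
Total I = 1 843 667 mm⁴.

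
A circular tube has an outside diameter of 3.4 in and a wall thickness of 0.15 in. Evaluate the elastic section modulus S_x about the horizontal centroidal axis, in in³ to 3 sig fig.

S_x ≈ 1.19 in³

Treat the section as a set of non-overlapping primitives; coordinates are from the bounding-box lower-left.
Outer circle: ⌀3.4, A = 9.0792 in², y = 1.7 in, Ī = 6.5597 in⁴.
Bore (subtracted): ⌀3.1, A = 7.5477 in², y = 1.7 in, Ī = 4.5333 in⁴.
By symmetry the centroid is at mid-height, ȳ = 1.7 in.
All pieces are centred on the horizontal centroidal axis, so I = ΣĪ (holes subtracted) = 2.0264 in⁴.
Extreme fibre distance c = 1.7 in; S = I/c = 1.192 in³.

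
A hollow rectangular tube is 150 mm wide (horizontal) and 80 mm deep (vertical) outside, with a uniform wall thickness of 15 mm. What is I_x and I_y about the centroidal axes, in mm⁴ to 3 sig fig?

I_x ≈ 5.15 × 10⁶ mm⁴, I_y ≈ 1.53 × 10⁷ mm⁴

Break the section into simple shapes (no overlaps), measuring from the bottom-left corner of the bounding box.
Outer rectangle: 150 × 80, A = 12 000 mm², y = 40 mm, Ī = 6 400 000 mm⁴.
Inner void (subtracted): 120 × 50, A = 6 000 mm², y = 40 mm, Ī = 1 250 000 mm⁴.
By symmetry the centroid is at mid-height, ȳ = 40 mm.
All pieces are centred on the centroidal x-axis, so I = ΣĪ (holes subtracted) = 5 150 000 mm⁴.
Repeating about the centroidal y-axis gives I_y = 15 300 000 mm⁴.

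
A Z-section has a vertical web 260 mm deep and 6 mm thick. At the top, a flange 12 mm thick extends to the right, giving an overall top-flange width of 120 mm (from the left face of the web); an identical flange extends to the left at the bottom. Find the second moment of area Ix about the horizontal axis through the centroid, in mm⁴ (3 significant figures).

Split into non-overlapping primitives; take the origin at the lower-left of the bounding box.
Web: 6 × 260, A = 1 560 mm², y = 130 mm, Ī = 8 788 000 mm⁴.
Top flange (beyond web): 114 × 12, A = 1 368 mm², y = 254 mm, Ī = 16 416 mm⁴.
Bottom flange (beyond web): 114 × 12, A = 1 368 mm², y = 6 mm, Ī = 16 416 mm⁴.
Centroid: ȳ = ΣA·y / ΣA = 130 mm.
Transfer each piece to the horizontal axis through the centroid using Ī + A·d² with d = y − 130:
  web: d = 0 mm → contributes +8 788 000 mm⁴
  top flange (beyond web): d = 124 mm → contributes +21 050 784 mm⁴
  bottom flange (beyond web): d = -124 mm → contributes +21 050 784 mm⁴
Total I = 50 889 568 mm⁴.

Ix ≈ 5.09 × 10⁷ mm⁴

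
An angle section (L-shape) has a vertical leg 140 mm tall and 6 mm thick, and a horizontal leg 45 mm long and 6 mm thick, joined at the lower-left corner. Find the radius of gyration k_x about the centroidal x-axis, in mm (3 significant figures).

k_x ≈ 45.2 mm

Split into non-overlapping primitives; take the origin at the lower-left of the bounding box.
Vertical leg: 6 × 140, A = 840 mm², y = 70 mm, Ī = 1 372 000 mm⁴.
Horizontal leg (remainder): 39 × 6, A = 234 mm², y = 3 mm, Ī = 702 mm⁴.
Centroid: ȳ = ΣA·y / ΣA = 55.402 mm.
Transfer each piece to the centroidal x-axis using Ī + A·d² with d = y − 55.402:
  vertical leg: d = 14.598 mm → contributes +1 551 000 mm⁴
  horizontal leg (remainder): d = -52.402 mm → contributes +643 265 mm⁴
Total I = 2 194 264 mm⁴.
Radius of gyration: k = √(I/A) = √(2 194 264 / 1 074) = 45.2 mm.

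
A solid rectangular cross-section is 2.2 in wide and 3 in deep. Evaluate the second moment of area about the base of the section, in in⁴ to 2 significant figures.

I_base ≈ 20 in⁴

The section: 2.2 × 3, A = 6.6 in², y = 1.5 in, Ī = 4.95 in⁴.
Transfer it to the bottom edge using Ī + A·d² with d = y − 0:
  the section: d = 1.5 in → contributes +19.8 in⁴
Total I = 19.8 in⁴.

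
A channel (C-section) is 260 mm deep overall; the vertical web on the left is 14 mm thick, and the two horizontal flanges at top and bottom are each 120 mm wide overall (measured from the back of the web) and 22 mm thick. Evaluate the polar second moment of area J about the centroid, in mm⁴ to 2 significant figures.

Split into non-overlapping primitives; take the origin at the lower-left of the bounding box.
Web: 14 × 260, A = 3 640 mm², y = 130 mm, Ī = 20 505 333 mm⁴.
Top flange (beyond web): 106 × 22, A = 2 332 mm², y = 249 mm, Ī = 94 057 mm⁴.
Bottom flange (beyond web): 106 × 22, A = 2 332 mm², y = 11 mm, Ī = 94 057 mm⁴.
By symmetry the centroid is at mid-height, ȳ = 130 mm.
Transfer each piece to the centroidal x-axis using Ī + A·d² with d = y − 130:
  web: d = 0 mm → contributes +20 505 333 mm⁴
  top flange (beyond web): d = 119 mm → contributes +33 117 509 mm⁴
  bottom flange (beyond web): d = -119 mm → contributes +33 117 509 mm⁴
Total I = 86 740 352 mm⁴.
For the y-axis: x̄ = 40.7 mm.
Repeating about the centroidal y-axis gives I_y = 11 786 466 mm⁴.
Polar second moment: J = I_x + I_y = 98 526 818 mm⁴.

J ≈ 9.9 × 10⁷ mm⁴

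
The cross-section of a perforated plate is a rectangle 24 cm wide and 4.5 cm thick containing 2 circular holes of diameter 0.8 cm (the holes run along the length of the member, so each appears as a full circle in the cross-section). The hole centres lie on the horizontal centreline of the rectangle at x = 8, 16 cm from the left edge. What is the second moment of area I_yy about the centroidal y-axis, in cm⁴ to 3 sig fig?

I_yy ≈ 5170 cm⁴

Treat the section as a set of non-overlapping primitives; coordinates are from the bounding-box lower-left.
Plate: 24 × 4.5, A = 108 cm², x = 12 cm, Ī = 5 184 cm⁴.
Hole 1 (subtracted): ⌀0.8, A = 0.50265 cm², x = 8 cm, Ī = 0.020106 cm⁴.
Hole 2 (subtracted): ⌀0.8, A = 0.50265 cm², x = 16 cm, Ī = 0.020106 cm⁴.
By symmetry the centroid is at mid-width, x̄ = 12 cm.
Transfer each piece to the centroidal y-axis using Ī + A·d² with d = x − 12:
  plate: d = 0 cm → contributes +5 184 cm⁴
  hole 1: d = -4 cm → contributes −8.0626 cm⁴
  hole 2: d = 4 cm → contributes −8.0626 cm⁴
Total I = 5167.9 cm⁴.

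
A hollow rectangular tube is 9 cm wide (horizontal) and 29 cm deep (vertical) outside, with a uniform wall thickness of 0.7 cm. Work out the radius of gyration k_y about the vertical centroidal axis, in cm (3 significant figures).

k_y ≈ 3.83 cm

Break the section into simple shapes (no overlaps), measuring from the bottom-left corner of the bounding box.
Outer rectangle: 9 × 29, A = 261 cm², x = 4.5 cm, Ī = 1761.8 cm⁴.
Inner void (subtracted): 7.6 × 27.6, A = 209.76 cm², x = 4.5 cm, Ī = 1009.6 cm⁴.
By symmetry the centroid is at mid-width, x̄ = 4.5 cm.
All pieces are centred on the vertical centroidal axis, so I = ΣĪ (holes subtracted) = 752.11 cm⁴.
Radius of gyration: k = √(I/A) = √(752.11 / 51.24) = 3.8312 cm.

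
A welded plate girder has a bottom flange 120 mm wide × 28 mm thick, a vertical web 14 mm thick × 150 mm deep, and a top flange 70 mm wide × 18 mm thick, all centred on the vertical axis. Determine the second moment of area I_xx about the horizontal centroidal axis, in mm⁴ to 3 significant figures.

Decompose the section into non-overlapping parts with the origin at the bottom-left of its bounding rectangle.
Bottom plate: 120 × 28, A = 3 360 mm², y = 14 mm, Ī = 219 520 mm⁴.
Web plate: 14 × 150, A = 2 100 mm², y = 103 mm, Ī = 3 937 500 mm⁴.
Top plate: 70 × 18, A = 1 260 mm², y = 187 mm, Ī = 34 020 mm⁴.
Centroid: ȳ = ΣA·y / ΣA = 74.25 mm.
Transfer each piece to the horizontal centroidal axis using Ī + A·d² with d = y − 74.25:
  bottom plate: d = -60.25 mm → contributes +12 416 530 mm⁴
  web plate: d = 28.75 mm → contributes +5 673 281 mm⁴
  top plate: d = 112.75 mm → contributes +16 051 849 mm⁴
Total I = 34 141 660 mm⁴.

I_xx ≈ 3.41 × 10⁷ mm⁴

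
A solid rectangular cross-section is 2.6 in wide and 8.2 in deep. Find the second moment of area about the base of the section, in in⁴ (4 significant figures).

I_base ≈ 477.9 in⁴

The section: 2.6 × 8.2, A = 21.32 in², y = 4.1 in, Ī = 119.463 in⁴.
Transfer it to the bottom edge using Ī + A·d² with d = y − 0:
  the section: d = 4.1 in → contributes +477.852 in⁴
Total I = 477.852 in⁴.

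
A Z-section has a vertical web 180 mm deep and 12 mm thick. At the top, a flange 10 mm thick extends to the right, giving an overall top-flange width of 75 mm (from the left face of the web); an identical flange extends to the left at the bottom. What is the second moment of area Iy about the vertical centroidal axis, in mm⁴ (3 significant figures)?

Decompose the section into non-overlapping parts with the origin at the bottom-left of its bounding rectangle.
Web: 12 × 180, A = 2 160 mm², x = 69 mm, Ī = 25 920 mm⁴.
Top flange (beyond web): 63 × 10, A = 630 mm², x = 106.5 mm, Ī = 208 373 mm⁴.
Bottom flange (beyond web): 63 × 10, A = 630 mm², x = 31.5 mm, Ī = 208 373 mm⁴.
Centroid: x̄ = ΣA·x / ΣA = 69 mm.
Transfer each piece to the vertical centroidal axis using Ī + A·d² with d = x − 69:
  web: d = 0 mm → contributes +25 920 mm⁴
  top flange (beyond web): d = 37.5 mm → contributes +1 094 310 mm⁴
  bottom flange (beyond web): d = -37.5 mm → contributes +1 094 310 mm⁴
Total I = 2 214 540 mm⁴.

Iy ≈ 2.21 × 10⁶ mm⁴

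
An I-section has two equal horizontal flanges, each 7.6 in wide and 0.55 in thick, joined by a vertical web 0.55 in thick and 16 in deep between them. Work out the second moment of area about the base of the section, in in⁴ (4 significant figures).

I_base ≈ 2015 in⁴

Treat the section as a set of non-overlapping primitives; coordinates are from the bounding-box lower-left.
Bottom flange: 7.6 × 0.55, A = 4.18 in², y = 0.275 in, Ī = 0.105371 in⁴.
Web: 0.55 × 16, A = 8.8 in², y = 8.55 in, Ī = 187.733 in⁴.
Top flange: 7.6 × 0.55, A = 4.18 in², y = 16.825 in, Ī = 0.105371 in⁴.
Transfer each piece to a horizontal axis along the bottom face using Ī + A·d² with d = y − 0:
  bottom flange: d = 0.275 in → contributes +0.421483 in⁴
  web: d = 8.55 in → contributes +831.035 in⁴
  top flange: d = 16.825 in → contributes +1183.38 in⁴
Total I = 2014.84 in⁴.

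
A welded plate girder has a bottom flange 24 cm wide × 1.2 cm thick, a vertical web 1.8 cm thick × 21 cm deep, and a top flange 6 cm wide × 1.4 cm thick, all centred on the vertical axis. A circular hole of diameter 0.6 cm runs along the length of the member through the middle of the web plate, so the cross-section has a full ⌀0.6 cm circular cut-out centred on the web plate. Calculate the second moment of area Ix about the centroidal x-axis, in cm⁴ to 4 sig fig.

Treat the section as a set of non-overlapping primitives; coordinates are from the bounding-box lower-left.
Bottom plate: 24 × 1.2, A = 28.8 cm², y = 0.6 cm, Ī = 3.456 cm⁴.
Web plate: 1.8 × 21, A = 37.8 cm², y = 11.7 cm, Ī = 1389.15 cm⁴.
Top plate: 6 × 1.4, A = 8.4 cm², y = 22.9 cm, Ī = 1.372 cm⁴.
Hole (subtracted): ⌀0.6, A = 0.282743 cm², y = 11.7 cm, Ī = 0.00636173 cm⁴.
Centroid: ȳ = ΣA·y / ΣA = 8.68062 cm.
Transfer each piece to the centroidal x-axis using Ī + A·d² with d = y − 8.68062:
  bottom plate: d = -8.08062 cm → contributes +1883.99 cm⁴
  web plate: d = 3.01938 cm → contributes +1733.76 cm⁴
  top plate: d = 14.2194 cm → contributes +1699.78 cm⁴
  hole: d = 3.01938 cm → contributes −2.58404 cm⁴
Total I = 5314.94 cm⁴.

Ix ≈ 5315 cm⁴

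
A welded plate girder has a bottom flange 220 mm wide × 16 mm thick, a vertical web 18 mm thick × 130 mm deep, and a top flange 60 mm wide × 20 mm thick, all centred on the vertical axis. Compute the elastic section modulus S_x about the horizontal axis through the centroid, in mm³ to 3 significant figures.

S_x ≈ 2.30 × 10⁵ mm³

Decompose the section into non-overlapping parts with the origin at the bottom-left of its bounding rectangle.
Bottom plate: 220 × 16, A = 3 520 mm², y = 8 mm, Ī = 75 093 mm⁴.
Web plate: 18 × 130, A = 2 340 mm², y = 81 mm, Ī = 3 295 500 mm⁴.
Top plate: 60 × 20, A = 1 200 mm², y = 156 mm, Ī = 40 000 mm⁴.
Centroid: ȳ = ΣA·y / ΣA = 57.351 mm.
Transfer each piece to the horizontal axis through the centroid using Ī + A·d² with d = y − 57.351:
  bottom plate: d = -49.351 mm → contributes +8 648 223 mm⁴
  web plate: d = 23.649 mm → contributes +4 604 174 mm⁴
  top plate: d = 98.649 mm → contributes +11 717 885 mm⁴
Total I = 24 970 282 mm⁴.
Extreme fibre distance c = 108.65 mm; S = I/c = 229 826 mm³.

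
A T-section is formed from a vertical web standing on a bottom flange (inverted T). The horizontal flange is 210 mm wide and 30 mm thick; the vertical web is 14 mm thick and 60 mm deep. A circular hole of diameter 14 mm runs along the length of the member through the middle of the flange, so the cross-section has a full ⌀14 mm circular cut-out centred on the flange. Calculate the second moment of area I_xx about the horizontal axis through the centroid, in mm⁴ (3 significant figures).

I_xx ≈ 2.22 × 10⁶ mm⁴

Split into non-overlapping primitives; take the origin at the lower-left of the bounding box.
Flange: 210 × 30, A = 6 300 mm², y = 15 mm, Ī = 472 500 mm⁴.
Web: 14 × 60, A = 840 mm², y = 60 mm, Ī = 252 000 mm⁴.
Hole (subtracted): ⌀14, A = 153.94 mm², y = 15 mm, Ī = 1885.7 mm⁴.
Centroid: ȳ = ΣA·y / ΣA = 20.411 mm.
Transfer each piece to the horizontal axis through the centroid using Ī + A·d² with d = y − 20.411:
  flange: d = -5.4108 mm → contributes +656 942 mm⁴
  web: d = 39.589 mm → contributes +1 568 538 mm⁴
  hole: d = -5.4108 mm → contributes −6392.5 mm⁴
Total I = 2 219 087 mm⁴.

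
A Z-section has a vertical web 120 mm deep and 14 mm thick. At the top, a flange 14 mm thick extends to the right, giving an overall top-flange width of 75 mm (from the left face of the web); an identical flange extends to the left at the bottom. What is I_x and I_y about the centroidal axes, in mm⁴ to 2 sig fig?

I_x ≈ 6.8 × 10⁶ mm⁴, I_y ≈ 3.0 × 10⁶ mm⁴

Split into non-overlapping primitives; take the origin at the lower-left of the bounding box.
Web: 14 × 120, A = 1 680 mm², y = 60 mm, Ī = 2 016 000 mm⁴.
Top flange (beyond web): 61 × 14, A = 854 mm², y = 113 mm, Ī = 13 949 mm⁴.
Bottom flange (beyond web): 61 × 14, A = 854 mm², y = 7 mm, Ī = 13 949 mm⁴.
Centroid: ȳ = ΣA·y / ΣA = 60 mm.
Transfer each piece to the centroidal x-axis using Ī + A·d² with d = y − 60:
  web: d = 0 mm → contributes +2 016 000 mm⁴
  top flange (beyond web): d = 53 mm → contributes +2 412 835 mm⁴
  bottom flange (beyond web): d = -53 mm → contributes +2 412 835 mm⁴
Total I = 6 841 669 mm⁴.
For the y-axis: x̄ = 68 mm.
Repeating about the centroidal y-axis gives I_y = 2 958 937 mm⁴.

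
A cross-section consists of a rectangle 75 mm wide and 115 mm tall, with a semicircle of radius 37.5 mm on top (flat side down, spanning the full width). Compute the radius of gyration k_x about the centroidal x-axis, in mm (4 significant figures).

Split into non-overlapping primitives; take the origin at the lower-left of the bounding box.
Rectangular body: 75 × 115, A = 8 625 mm², y = 57.5 mm, Ī = 9 505 469 mm⁴.
Semicircular cap: semicircle r = 37.5, A = 2208.93 mm², y = 130.915 mm, Ī = 217 049 mm⁴.
Centroid: ȳ = ΣA·y / ΣA = 72.4687 mm.
Transfer each piece to the centroidal x-axis using Ī + A·d² with d = y − 72.4687:
  rectangular body: d = -14.9687 mm → contributes +11 438 003 mm⁴
  semicircular cap: d = 58.4468 mm → contributes +7 762 823 mm⁴
Total I = 19 200 826 mm⁴.
Radius of gyration: k = √(I/A) = √(19 200 826 / 10833.9) = 42.0985 mm.

k_x ≈ 42.10 mm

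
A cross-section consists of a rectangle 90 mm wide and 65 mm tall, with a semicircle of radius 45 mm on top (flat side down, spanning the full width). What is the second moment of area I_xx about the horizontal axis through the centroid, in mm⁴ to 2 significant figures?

Decompose the section into non-overlapping parts with the origin at the bottom-left of its bounding rectangle.
Rectangular body: 90 × 65, A = 5 850 mm², y = 32.5 mm, Ī = 2 059 688 mm⁴.
Semicircular cap: semicircle r = 45, A = 3 181 mm², y = 84.1 mm, Ī = 450 072 mm⁴.
Centroid: ȳ = ΣA·y / ΣA = 50.67 mm.
Transfer each piece to the horizontal axis through the centroid using Ī + A·d² with d = y − 50.67:
  rectangular body: d = -18.17 mm → contributes +3 991 936 mm⁴
  semicircular cap: d = 33.42 mm → contributes +4 003 716 mm⁴
Total I = 7 995 652 mm⁴.

I_xx ≈ 8.0 × 10⁶ mm⁴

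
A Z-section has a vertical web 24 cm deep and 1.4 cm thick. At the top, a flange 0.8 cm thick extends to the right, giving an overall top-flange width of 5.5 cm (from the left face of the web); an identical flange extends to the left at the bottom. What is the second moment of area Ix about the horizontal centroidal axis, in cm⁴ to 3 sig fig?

Break the section into simple shapes (no overlaps), measuring from the bottom-left corner of the bounding box.
Web: 1.4 × 24, A = 33.6 cm², y = 12 cm, Ī = 1612.8 cm⁴.
Top flange (beyond web): 4.1 × 0.8, A = 3.28 cm², y = 23.6 cm, Ī = 0.17493 cm⁴.
Bottom flange (beyond web): 4.1 × 0.8, A = 3.28 cm², y = 0.4 cm, Ī = 0.17493 cm⁴.
Centroid: ȳ = ΣA·y / ΣA = 12 cm.
Transfer each piece to the horizontal centroidal axis using Ī + A·d² with d = y − 12:
  web: d = 0 cm → contributes +1612.8 cm⁴
  top flange (beyond web): d = 11.6 cm → contributes +441.53 cm⁴
  bottom flange (beyond web): d = -11.6 cm → contributes +441.53 cm⁴
Total I = 2495.9 cm⁴.

Ix ≈ 2500 cm⁴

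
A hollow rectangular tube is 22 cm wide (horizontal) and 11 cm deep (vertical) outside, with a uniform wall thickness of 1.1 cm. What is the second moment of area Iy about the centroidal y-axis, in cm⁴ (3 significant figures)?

Iy ≈ 4070 cm⁴

Split into non-overlapping primitives; take the origin at the lower-left of the bounding box.
Outer rectangle: 22 × 11, A = 242 cm², x = 11 cm, Ī = 9760.7 cm⁴.
Inner void (subtracted): 19.8 × 8.8, A = 174.24 cm², x = 11 cm, Ī = 5692.4 cm⁴.
By symmetry the centroid is at mid-width, x̄ = 11 cm.
All pieces are centred on the centroidal y-axis, so I = ΣĪ (holes subtracted) = 4068.2 cm⁴.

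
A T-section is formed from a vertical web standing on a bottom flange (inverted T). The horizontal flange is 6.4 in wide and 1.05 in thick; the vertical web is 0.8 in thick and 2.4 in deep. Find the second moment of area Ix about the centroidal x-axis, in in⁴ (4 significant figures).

Split into non-overlapping primitives; take the origin at the lower-left of the bounding box.
Flange: 6.4 × 1.05, A = 6.72 in², y = 0.525 in, Ī = 0.6174 in⁴.
Web: 0.8 × 2.4, A = 1.92 in², y = 2.25 in, Ī = 0.9216 in⁴.
Centroid: ȳ = ΣA·y / ΣA = 0.908333 in.
Transfer each piece to the centroidal x-axis using Ī + A·d² with d = y − 0.908333:
  flange: d = -0.383333 in → contributes +1.60487 in⁴
  web: d = 1.34167 in → contributes +4.37773 in⁴
Total I = 5.9826 in⁴.

Ix ≈ 5.983 in⁴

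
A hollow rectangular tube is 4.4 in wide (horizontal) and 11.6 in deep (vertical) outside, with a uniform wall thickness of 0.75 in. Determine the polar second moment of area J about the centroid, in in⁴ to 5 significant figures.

Decompose the section into non-overlapping parts with the origin at the bottom-left of its bounding rectangle.
Outer rectangle: 4.4 × 11.6, A = 51.04 in², y = 5.8 in, Ī = 572.3285 in⁴.
Inner void (subtracted): 2.9 × 10.1, A = 29.29 in², y = 5.8 in, Ī = 248.9894 in⁴.
By symmetry the centroid is at mid-height, ȳ = 5.8 in.
All pieces are centred on the centroidal x-axis, so I = ΣĪ (holes subtracted) = 323.3391 in⁴.
Repeating about the centroidal y-axis gives I_y = 61.81713 in⁴.
Polar second moment: J = I_x + I_y = 385.1563 in⁴.

J ≈ 385.16 in⁴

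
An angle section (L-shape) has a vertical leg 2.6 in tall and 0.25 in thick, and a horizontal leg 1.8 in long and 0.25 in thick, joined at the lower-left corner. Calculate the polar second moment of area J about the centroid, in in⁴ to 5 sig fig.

Split into non-overlapping primitives; take the origin at the lower-left of the bounding box.
Vertical leg: 0.25 × 2.6, A = 0.65 in², y = 1.3 in, Ī = 0.3661667 in⁴.
Horizontal leg (remainder): 1.55 × 0.25, A = 0.3875 in², y = 0.125 in, Ī = 0.002018229 in⁴.
Centroid: ȳ = ΣA·y / ΣA = 0.8611446 in.
Transfer each piece to the centroidal x-axis using Ī + A·d² with d = y − 0.8611446:
  vertical leg: d = 0.4388554 in → contributes +0.4913528 in⁴
  horizontal leg (remainder): d = -0.7361446 in → contributes +0.2120079 in⁴
Total I = 0.7033607 in⁴.
For the y-axis: x̄ = 0.4611446 in.
Repeating about the centroidal y-axis gives I_y = 0.2776107 in⁴.
Polar second moment: J = I_x + I_y = 0.9809714 in⁴.

J ≈ 0.98097 in⁴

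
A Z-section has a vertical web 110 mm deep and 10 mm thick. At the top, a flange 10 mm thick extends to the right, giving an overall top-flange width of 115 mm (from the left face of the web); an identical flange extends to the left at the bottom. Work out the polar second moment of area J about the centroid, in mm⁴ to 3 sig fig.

J ≈ 1.53 × 10⁷ mm⁴

Treat the section as a set of non-overlapping primitives; coordinates are from the bounding-box lower-left.
Web: 10 × 110, A = 1 100 mm², y = 55 mm, Ī = 1 109 167 mm⁴.
Top flange (beyond web): 105 × 10, A = 1 050 mm², y = 105 mm, Ī = 8 750 mm⁴.
Bottom flange (beyond web): 105 × 10, A = 1 050 mm², y = 5 mm, Ī = 8 750 mm⁴.
Centroid: ȳ = ΣA·y / ΣA = 55 mm.
Transfer each piece to the centroidal x-axis using Ī + A·d² with d = y − 55:
  web: d = 0 mm → contributes +1 109 167 mm⁴
  top flange (beyond web): d = 50 mm → contributes +2 633 750 mm⁴
  bottom flange (beyond web): d = -50 mm → contributes +2 633 750 mm⁴
Total I = 6 376 667 mm⁴.
For the y-axis: x̄ = 110 mm.
Repeating about the centroidal y-axis gives I_y = 8 881 667 mm⁴.
Polar second moment: J = I_x + I_y = 15 258 333 mm⁴.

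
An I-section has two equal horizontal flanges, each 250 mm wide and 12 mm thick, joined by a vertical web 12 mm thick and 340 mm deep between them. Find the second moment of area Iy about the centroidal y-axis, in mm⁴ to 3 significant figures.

Treat the section as a set of non-overlapping primitives; coordinates are from the bounding-box lower-left.
Bottom flange: 250 × 12, A = 3 000 mm², x = 125 mm, Ī = 15 625 000 mm⁴.
Web: 12 × 340, A = 4 080 mm², x = 125 mm, Ī = 48 960 mm⁴.
Top flange: 250 × 12, A = 3 000 mm², x = 125 mm, Ī = 15 625 000 mm⁴.
By symmetry the centroid is at mid-width, x̄ = 125 mm.
All pieces are centred on the centroidal y-axis, so I = ΣĪ = 31 298 960 mm⁴.

Iy ≈ 3.13 × 10⁷ mm⁴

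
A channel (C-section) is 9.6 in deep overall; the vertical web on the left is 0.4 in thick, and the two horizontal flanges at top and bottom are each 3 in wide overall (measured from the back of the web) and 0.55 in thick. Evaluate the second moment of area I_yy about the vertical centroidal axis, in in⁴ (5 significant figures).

I_yy ≈ 5.3505 in⁴

Split into non-overlapping primitives; take the origin at the lower-left of the bounding box.
Web: 0.4 × 9.6, A = 3.84 in², x = 0.2 in, Ī = 0.0512 in⁴.
Top flange (beyond web): 2.6 × 0.55, A = 1.43 in², x = 1.7 in, Ī = 0.8055667 in⁴.
Bottom flange (beyond web): 2.6 × 0.55, A = 1.43 in², x = 1.7 in, Ī = 0.8055667 in⁴.
Centroid: x̄ = ΣA·x / ΣA = 0.8402985 in.
Transfer each piece to the vertical centroidal axis using Ī + A·d² with d = x − 0.8402985:
  web: d = -0.6402985 in → contributes +1.625532 in⁴
  top flange (beyond web): d = 0.8597015 in → contributes +1.862461 in⁴
  bottom flange (beyond web): d = 0.8597015 in → contributes +1.862461 in⁴
Total I = 5.350453 in⁴.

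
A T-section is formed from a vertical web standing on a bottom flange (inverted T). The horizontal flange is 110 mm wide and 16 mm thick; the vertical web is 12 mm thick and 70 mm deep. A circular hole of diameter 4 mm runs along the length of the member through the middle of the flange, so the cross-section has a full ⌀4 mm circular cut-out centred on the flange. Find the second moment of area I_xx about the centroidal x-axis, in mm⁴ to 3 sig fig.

Decompose the section into non-overlapping parts with the origin at the bottom-left of its bounding rectangle.
Flange: 110 × 16, A = 1 760 mm², y = 8 mm, Ī = 37 547 mm⁴.
Web: 12 × 70, A = 840 mm², y = 51 mm, Ī = 343 000 mm⁴.
Hole (subtracted): ⌀4, A = 12.566 mm², y = 8 mm, Ī = 12.566 mm⁴.
Centroid: ȳ = ΣA·y / ΣA = 21.96 mm.
Transfer each piece to the centroidal x-axis using Ī + A·d² with d = y − 21.96:
  flange: d = -13.96 mm → contributes +380 527 mm⁴
  web: d = 29.04 mm → contributes +1 051 401 mm⁴
  hole: d = -13.96 mm → contributes −2461.4 mm⁴
Total I = 1 429 467 mm⁴.

I_xx ≈ 1.43 × 10⁶ mm⁴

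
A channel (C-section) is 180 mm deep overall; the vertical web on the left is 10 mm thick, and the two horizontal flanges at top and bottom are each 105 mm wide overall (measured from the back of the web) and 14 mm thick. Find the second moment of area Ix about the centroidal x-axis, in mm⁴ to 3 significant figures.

Ix ≈ 2.32 × 10⁷ mm⁴

Split into non-overlapping primitives; take the origin at the lower-left of the bounding box.
Web: 10 × 180, A = 1 800 mm², y = 90 mm, Ī = 4 860 000 mm⁴.
Top flange (beyond web): 95 × 14, A = 1 330 mm², y = 173 mm, Ī = 21 723 mm⁴.
Bottom flange (beyond web): 95 × 14, A = 1 330 mm², y = 7 mm, Ī = 21 723 mm⁴.
By symmetry the centroid is at mid-height, ȳ = 90 mm.
Transfer each piece to the centroidal x-axis using Ī + A·d² with d = y − 90:
  web: d = 0 mm → contributes +4 860 000 mm⁴
  top flange (beyond web): d = 83 mm → contributes +9 184 093 mm⁴
  bottom flange (beyond web): d = -83 mm → contributes +9 184 093 mm⁴
Total I = 23 228 187 mm⁴.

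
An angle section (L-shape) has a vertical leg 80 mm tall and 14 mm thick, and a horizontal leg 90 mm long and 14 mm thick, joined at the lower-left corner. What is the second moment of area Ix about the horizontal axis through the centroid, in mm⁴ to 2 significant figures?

Treat the section as a set of non-overlapping primitives; coordinates are from the bounding-box lower-left.
Vertical leg: 14 × 80, A = 1 120 mm², y = 40 mm, Ī = 597 333 mm⁴.
Horizontal leg (remainder): 76 × 14, A = 1 064 mm², y = 7 mm, Ī = 17 379 mm⁴.
Centroid: ȳ = ΣA·y / ΣA = 23.92 mm.
Transfer each piece to the horizontal axis through the centroid using Ī + A·d² with d = y − 23.92:
  vertical leg: d = 16.08 mm → contributes +886 817 mm⁴
  horizontal leg (remainder): d = -16.92 mm → contributes +322 098 mm⁴
Total I = 1 208 915 mm⁴.

Ix ≈ 1.2 × 10⁶ mm⁴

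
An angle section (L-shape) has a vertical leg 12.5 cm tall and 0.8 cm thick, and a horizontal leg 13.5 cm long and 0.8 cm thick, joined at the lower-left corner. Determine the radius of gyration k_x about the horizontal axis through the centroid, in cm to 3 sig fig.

k_x ≈ 3.88 cm

Break the section into simple shapes (no overlaps), measuring from the bottom-left corner of the bounding box.
Vertical leg: 0.8 × 12.5, A = 10 cm², y = 6.25 cm, Ī = 130.21 cm⁴.
Horizontal leg (remainder): 12.7 × 0.8, A = 10.16 cm², y = 0.4 cm, Ī = 0.54187 cm⁴.
Centroid: ȳ = ΣA·y / ΣA = 3.3018 cm.
Transfer each piece to the horizontal axis through the centroid using Ī + A·d² with d = y − 3.3018:
  vertical leg: d = 2.9482 cm → contributes +217.13 cm⁴
  horizontal leg (remainder): d = -2.9018 cm → contributes +86.093 cm⁴
Total I = 303.22 cm⁴.
Radius of gyration: k = √(I/A) = √(303.22 / 20.16) = 3.8782 cm.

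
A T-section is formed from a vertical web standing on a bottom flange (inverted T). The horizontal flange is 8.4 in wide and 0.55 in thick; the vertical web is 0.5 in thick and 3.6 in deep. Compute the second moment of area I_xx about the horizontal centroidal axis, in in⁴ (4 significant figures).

Treat the section as a set of non-overlapping primitives; coordinates are from the bounding-box lower-left.
Flange: 8.4 × 0.55, A = 4.62 in², y = 0.275 in, Ī = 0.116463 in⁴.
Web: 0.5 × 3.6, A = 1.8 in², y = 2.35 in, Ī = 1.944 in⁴.
Centroid: ȳ = ΣA·y / ΣA = 0.856776 in.
Transfer each piece to the horizontal centroidal axis using Ī + A·d² with d = y − 0.856776:
  flange: d = -0.581776 in → contributes +1.68016 in⁴
  web: d = 1.49322 in → contributes +5.95749 in⁴
Total I = 7.63766 in⁴.

I_xx ≈ 7.638 in⁴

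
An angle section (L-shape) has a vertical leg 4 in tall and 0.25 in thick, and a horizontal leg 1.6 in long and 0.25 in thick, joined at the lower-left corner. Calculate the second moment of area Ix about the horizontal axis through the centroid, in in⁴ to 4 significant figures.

Ix ≈ 2.222 in⁴

Decompose the section into non-overlapping parts with the origin at the bottom-left of its bounding rectangle.
Vertical leg: 0.25 × 4, A = 1 in², y = 2 in, Ī = 1.33333 in⁴.
Horizontal leg (remainder): 1.35 × 0.25, A = 0.3375 in², y = 0.125 in, Ī = 0.00175781 in⁴.
Centroid: ȳ = ΣA·y / ΣA = 1.52687 in.
Transfer each piece to the horizontal axis through the centroid using Ī + A·d² with d = y − 1.52687:
  vertical leg: d = 0.473131 in → contributes +1.55719 in⁴
  horizontal leg (remainder): d = -1.40187 in → contributes +0.665025 in⁴
Total I = 2.22221 in⁴.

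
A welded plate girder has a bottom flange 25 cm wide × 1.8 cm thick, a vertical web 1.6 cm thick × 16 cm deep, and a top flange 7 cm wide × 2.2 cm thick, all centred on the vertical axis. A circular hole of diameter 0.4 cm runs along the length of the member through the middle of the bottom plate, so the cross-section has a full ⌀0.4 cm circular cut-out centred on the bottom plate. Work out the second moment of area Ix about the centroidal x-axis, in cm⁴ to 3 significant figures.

Ix ≈ 4610 cm⁴

Split into non-overlapping primitives; take the origin at the lower-left of the bounding box.
Bottom plate: 25 × 1.8, A = 45 cm², y = 0.9 cm, Ī = 12.15 cm⁴.
Web plate: 1.6 × 16, A = 25.6 cm², y = 9.8 cm, Ī = 546.13 cm⁴.
Top plate: 7 × 2.2, A = 15.4 cm², y = 18.9 cm, Ī = 6.2113 cm⁴.
Hole (subtracted): ⌀0.4, A = 0.12566 cm², y = 0.9 cm, Ī = 0.0012566 cm⁴.
Centroid: ȳ = ΣA·y / ΣA = 6.7812 cm.
Transfer each piece to the centroidal x-axis using Ī + A·d² with d = y − 6.7812:
  bottom plate: d = -5.8812 cm → contributes +1568.6 cm⁴
  web plate: d = 3.0188 cm → contributes +779.44 cm⁴
  top plate: d = 12.119 cm → contributes +2 268 cm⁴
  hole: d = -5.8812 cm → contributes −4.3477 cm⁴
Total I = 4611.7 cm⁴.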